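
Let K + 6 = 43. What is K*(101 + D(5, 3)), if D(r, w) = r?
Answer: 3922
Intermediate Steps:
K = 37 (K = -6 + 43 = 37)
K*(101 + D(5, 3)) = 37*(101 + 5) = 37*106 = 3922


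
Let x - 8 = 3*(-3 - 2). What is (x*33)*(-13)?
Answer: 3003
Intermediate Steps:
x = -7 (x = 8 + 3*(-3 - 2) = 8 + 3*(-5) = 8 - 15 = -7)
(x*33)*(-13) = -7*33*(-13) = -231*(-13) = 3003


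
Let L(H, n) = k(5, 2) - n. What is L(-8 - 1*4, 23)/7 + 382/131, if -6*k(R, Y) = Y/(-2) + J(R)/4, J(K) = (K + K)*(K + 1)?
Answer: -1934/2751 ≈ -0.70302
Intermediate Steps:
J(K) = 2*K*(1 + K) (J(K) = (2*K)*(1 + K) = 2*K*(1 + K))
k(R, Y) = Y/12 - R*(1 + R)/12 (k(R, Y) = -(Y/(-2) + (2*R*(1 + R))/4)/6 = -(Y*(-½) + (2*R*(1 + R))*(¼))/6 = -(-Y/2 + R*(1 + R)/2)/6 = Y/12 - R*(1 + R)/12)
L(H, n) = -7/3 - n (L(H, n) = ((1/12)*2 - 1/12*5*(1 + 5)) - n = (⅙ - 1/12*5*6) - n = (⅙ - 5/2) - n = -7/3 - n)
L(-8 - 1*4, 23)/7 + 382/131 = (-7/3 - 1*23)/7 + 382/131 = (-7/3 - 23)*(⅐) + 382*(1/131) = -76/3*⅐ + 382/131 = -76/21 + 382/131 = -1934/2751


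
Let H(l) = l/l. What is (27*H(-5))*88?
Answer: 2376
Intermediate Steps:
H(l) = 1
(27*H(-5))*88 = (27*1)*88 = 27*88 = 2376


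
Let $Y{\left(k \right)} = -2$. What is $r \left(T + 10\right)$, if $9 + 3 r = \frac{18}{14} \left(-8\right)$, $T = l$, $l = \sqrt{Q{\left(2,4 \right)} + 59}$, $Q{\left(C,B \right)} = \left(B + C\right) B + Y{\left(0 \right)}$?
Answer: $- \frac{855}{7} \approx -122.14$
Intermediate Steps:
$Q{\left(C,B \right)} = -2 + B \left(B + C\right)$ ($Q{\left(C,B \right)} = \left(B + C\right) B - 2 = B \left(B + C\right) - 2 = -2 + B \left(B + C\right)$)
$l = 9$ ($l = \sqrt{\left(-2 + 4^{2} + 4 \cdot 2\right) + 59} = \sqrt{\left(-2 + 16 + 8\right) + 59} = \sqrt{22 + 59} = \sqrt{81} = 9$)
$T = 9$
$r = - \frac{45}{7}$ ($r = -3 + \frac{\frac{18}{14} \left(-8\right)}{3} = -3 + \frac{18 \cdot \frac{1}{14} \left(-8\right)}{3} = -3 + \frac{\frac{9}{7} \left(-8\right)}{3} = -3 + \frac{1}{3} \left(- \frac{72}{7}\right) = -3 - \frac{24}{7} = - \frac{45}{7} \approx -6.4286$)
$r \left(T + 10\right) = - \frac{45 \left(9 + 10\right)}{7} = \left(- \frac{45}{7}\right) 19 = - \frac{855}{7}$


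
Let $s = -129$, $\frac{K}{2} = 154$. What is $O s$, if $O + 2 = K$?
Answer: $-39474$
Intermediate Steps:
$K = 308$ ($K = 2 \cdot 154 = 308$)
$O = 306$ ($O = -2 + 308 = 306$)
$O s = 306 \left(-129\right) = -39474$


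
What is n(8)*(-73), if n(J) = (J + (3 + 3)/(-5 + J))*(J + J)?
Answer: -11680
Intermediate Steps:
n(J) = 2*J*(J + 6/(-5 + J)) (n(J) = (J + 6/(-5 + J))*(2*J) = 2*J*(J + 6/(-5 + J)))
n(8)*(-73) = (2*8*(6 + 8**2 - 5*8)/(-5 + 8))*(-73) = (2*8*(6 + 64 - 40)/3)*(-73) = (2*8*(1/3)*30)*(-73) = 160*(-73) = -11680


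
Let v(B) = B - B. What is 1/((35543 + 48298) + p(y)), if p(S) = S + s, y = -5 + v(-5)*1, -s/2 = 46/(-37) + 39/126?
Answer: 777/65142023 ≈ 1.1928e-5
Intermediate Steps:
v(B) = 0
s = 1451/777 (s = -2*(46/(-37) + 39/126) = -2*(46*(-1/37) + 39*(1/126)) = -2*(-46/37 + 13/42) = -2*(-1451/1554) = 1451/777 ≈ 1.8674)
y = -5 (y = -5 + 0*1 = -5 + 0 = -5)
p(S) = 1451/777 + S (p(S) = S + 1451/777 = 1451/777 + S)
1/((35543 + 48298) + p(y)) = 1/((35543 + 48298) + (1451/777 - 5)) = 1/(83841 - 2434/777) = 1/(65142023/777) = 777/65142023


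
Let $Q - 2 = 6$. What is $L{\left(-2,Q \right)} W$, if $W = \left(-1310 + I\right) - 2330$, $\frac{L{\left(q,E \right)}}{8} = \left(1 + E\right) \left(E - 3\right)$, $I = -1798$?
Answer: $-1957680$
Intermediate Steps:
$Q = 8$ ($Q = 2 + 6 = 8$)
$L{\left(q,E \right)} = 8 \left(1 + E\right) \left(-3 + E\right)$ ($L{\left(q,E \right)} = 8 \left(1 + E\right) \left(E - 3\right) = 8 \left(1 + E\right) \left(-3 + E\right)$)
$W = -5438$ ($W = \left(-1310 - 1798\right) - 2330 = -3108 - 2330 = -5438$)
$L{\left(-2,Q \right)} W = \left(-24 - 128 + 8 \cdot 8^{2}\right) \left(-5438\right) = \left(-24 - 128 + 8 \cdot 64\right) \left(-5438\right) = \left(-24 - 128 + 512\right) \left(-5438\right) = 360 \left(-5438\right) = -1957680$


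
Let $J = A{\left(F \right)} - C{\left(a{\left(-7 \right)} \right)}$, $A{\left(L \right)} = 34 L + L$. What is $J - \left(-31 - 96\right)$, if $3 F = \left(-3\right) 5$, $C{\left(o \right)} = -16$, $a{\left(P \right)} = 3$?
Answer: $-32$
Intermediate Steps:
$F = -5$ ($F = \frac{\left(-3\right) 5}{3} = \frac{1}{3} \left(-15\right) = -5$)
$A{\left(L \right)} = 35 L$
$J = -159$ ($J = 35 \left(-5\right) - -16 = -175 + 16 = -159$)
$J - \left(-31 - 96\right) = -159 - \left(-31 - 96\right) = -159 - -127 = -159 + 127 = -32$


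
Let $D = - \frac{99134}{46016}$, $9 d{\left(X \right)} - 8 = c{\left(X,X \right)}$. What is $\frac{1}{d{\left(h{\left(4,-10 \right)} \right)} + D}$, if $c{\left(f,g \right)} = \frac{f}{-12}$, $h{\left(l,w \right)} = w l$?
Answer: $- \frac{621216}{556037} \approx -1.1172$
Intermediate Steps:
$h{\left(l,w \right)} = l w$
$c{\left(f,g \right)} = - \frac{f}{12}$ ($c{\left(f,g \right)} = f \left(- \frac{1}{12}\right) = - \frac{f}{12}$)
$d{\left(X \right)} = \frac{8}{9} - \frac{X}{108}$ ($d{\left(X \right)} = \frac{8}{9} + \frac{\left(- \frac{1}{12}\right) X}{9} = \frac{8}{9} - \frac{X}{108}$)
$D = - \frac{49567}{23008}$ ($D = - \frac{99134}{46016} = \left(-1\right) \frac{49567}{23008} = - \frac{49567}{23008} \approx -2.1543$)
$\frac{1}{d{\left(h{\left(4,-10 \right)} \right)} + D} = \frac{1}{\left(\frac{8}{9} - \frac{4 \left(-10\right)}{108}\right) - \frac{49567}{23008}} = \frac{1}{\left(\frac{8}{9} - - \frac{10}{27}\right) - \frac{49567}{23008}} = \frac{1}{\left(\frac{8}{9} + \frac{10}{27}\right) - \frac{49567}{23008}} = \frac{1}{\frac{34}{27} - \frac{49567}{23008}} = \frac{1}{- \frac{556037}{621216}} = - \frac{621216}{556037}$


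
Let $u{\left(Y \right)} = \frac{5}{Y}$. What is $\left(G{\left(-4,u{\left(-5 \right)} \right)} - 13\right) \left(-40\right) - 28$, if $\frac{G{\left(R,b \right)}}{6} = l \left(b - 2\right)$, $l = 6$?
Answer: $4812$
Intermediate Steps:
$G{\left(R,b \right)} = -72 + 36 b$ ($G{\left(R,b \right)} = 6 \cdot 6 \left(b - 2\right) = 6 \cdot 6 \left(-2 + b\right) = 6 \left(-12 + 6 b\right) = -72 + 36 b$)
$\left(G{\left(-4,u{\left(-5 \right)} \right)} - 13\right) \left(-40\right) - 28 = \left(\left(-72 + 36 \frac{5}{-5}\right) - 13\right) \left(-40\right) - 28 = \left(\left(-72 + 36 \cdot 5 \left(- \frac{1}{5}\right)\right) - 13\right) \left(-40\right) - 28 = \left(\left(-72 + 36 \left(-1\right)\right) - 13\right) \left(-40\right) - 28 = \left(\left(-72 - 36\right) - 13\right) \left(-40\right) - 28 = \left(-108 - 13\right) \left(-40\right) - 28 = \left(-121\right) \left(-40\right) - 28 = 4840 - 28 = 4812$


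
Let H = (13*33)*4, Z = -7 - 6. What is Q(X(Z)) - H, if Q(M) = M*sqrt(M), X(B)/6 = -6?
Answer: -1716 - 216*I ≈ -1716.0 - 216.0*I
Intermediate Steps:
Z = -13
X(B) = -36 (X(B) = 6*(-6) = -36)
Q(M) = M**(3/2)
H = 1716 (H = 429*4 = 1716)
Q(X(Z)) - H = (-36)**(3/2) - 1*1716 = -216*I - 1716 = -1716 - 216*I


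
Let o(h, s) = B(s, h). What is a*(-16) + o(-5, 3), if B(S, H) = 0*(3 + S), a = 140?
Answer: -2240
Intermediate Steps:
B(S, H) = 0
o(h, s) = 0
a*(-16) + o(-5, 3) = 140*(-16) + 0 = -2240 + 0 = -2240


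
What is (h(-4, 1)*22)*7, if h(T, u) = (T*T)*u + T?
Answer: 1848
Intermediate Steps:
h(T, u) = T + u*T² (h(T, u) = T²*u + T = u*T² + T = T + u*T²)
(h(-4, 1)*22)*7 = (-4*(1 - 4*1)*22)*7 = (-4*(1 - 4)*22)*7 = (-4*(-3)*22)*7 = (12*22)*7 = 264*7 = 1848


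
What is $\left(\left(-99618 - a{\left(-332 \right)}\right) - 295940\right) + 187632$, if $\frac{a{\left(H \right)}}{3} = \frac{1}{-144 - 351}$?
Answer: $- \frac{34307789}{165} \approx -2.0793 \cdot 10^{5}$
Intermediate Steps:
$a{\left(H \right)} = - \frac{1}{165}$ ($a{\left(H \right)} = \frac{3}{-144 - 351} = \frac{3}{-495} = 3 \left(- \frac{1}{495}\right) = - \frac{1}{165}$)
$\left(\left(-99618 - a{\left(-332 \right)}\right) - 295940\right) + 187632 = \left(\left(-99618 - - \frac{1}{165}\right) - 295940\right) + 187632 = \left(\left(-99618 + \frac{1}{165}\right) - 295940\right) + 187632 = \left(- \frac{16436969}{165} - 295940\right) + 187632 = - \frac{65267069}{165} + 187632 = - \frac{34307789}{165}$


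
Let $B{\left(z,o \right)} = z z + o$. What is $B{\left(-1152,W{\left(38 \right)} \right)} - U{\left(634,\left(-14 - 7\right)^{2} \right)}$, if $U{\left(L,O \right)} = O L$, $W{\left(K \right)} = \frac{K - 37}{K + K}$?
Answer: $\frac{79610761}{76} \approx 1.0475 \cdot 10^{6}$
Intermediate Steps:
$W{\left(K \right)} = \frac{-37 + K}{2 K}$
$B{\left(z,o \right)} = o + z^{2}$ ($B{\left(z,o \right)} = z^{2} + o = o + z^{2}$)
$U{\left(L,O \right)} = L O$
$B{\left(-1152,W{\left(38 \right)} \right)} - U{\left(634,\left(-14 - 7\right)^{2} \right)} = \left(\frac{-37 + 38}{2 \cdot 38} + \left(-1152\right)^{2}\right) - 634 \left(-14 - 7\right)^{2} = \left(\frac{1}{2} \cdot \frac{1}{38} \cdot 1 + 1327104\right) - 634 \left(-21\right)^{2} = \left(\frac{1}{76} + 1327104\right) - 634 \cdot 441 = \frac{100859905}{76} - 279594 = \frac{79610761}{76}$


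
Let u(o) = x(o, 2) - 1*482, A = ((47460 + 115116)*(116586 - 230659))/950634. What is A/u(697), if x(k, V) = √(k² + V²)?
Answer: -496608135952/13387514557 - 1030307336*√485813/13387514557 ≈ -90.736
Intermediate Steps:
x(k, V) = √(V² + k²)
A = -1030307336/52813 (A = (162576*(-114073))*(1/950634) = -18545532048*1/950634 = -1030307336/52813 ≈ -19509.)
u(o) = -482 + √(4 + o²) (u(o) = √(2² + o²) - 1*482 = √(4 + o²) - 482 = -482 + √(4 + o²))
A/u(697) = -1030307336/(52813*(-482 + √(4 + 697²))) = -1030307336/(52813*(-482 + √(4 + 485809))) = -1030307336/(52813*(-482 + √485813))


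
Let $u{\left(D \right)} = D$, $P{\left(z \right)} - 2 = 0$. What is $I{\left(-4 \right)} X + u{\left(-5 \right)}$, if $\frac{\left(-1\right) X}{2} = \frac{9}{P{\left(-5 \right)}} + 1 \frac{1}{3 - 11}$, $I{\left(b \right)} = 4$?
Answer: $-40$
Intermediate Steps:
$P{\left(z \right)} = 2$ ($P{\left(z \right)} = 2 + 0 = 2$)
$X = - \frac{35}{4}$ ($X = - 2 \left(\frac{9}{2} + 1 \frac{1}{3 - 11}\right) = - 2 \left(9 \cdot \frac{1}{2} + 1 \frac{1}{3 - 11}\right) = - 2 \left(\frac{9}{2} + 1 \frac{1}{-8}\right) = - 2 \left(\frac{9}{2} + 1 \left(- \frac{1}{8}\right)\right) = - 2 \left(\frac{9}{2} - \frac{1}{8}\right) = \left(-2\right) \frac{35}{8} = - \frac{35}{4} \approx -8.75$)
$I{\left(-4 \right)} X + u{\left(-5 \right)} = 4 \left(- \frac{35}{4}\right) - 5 = -35 - 5 = -40$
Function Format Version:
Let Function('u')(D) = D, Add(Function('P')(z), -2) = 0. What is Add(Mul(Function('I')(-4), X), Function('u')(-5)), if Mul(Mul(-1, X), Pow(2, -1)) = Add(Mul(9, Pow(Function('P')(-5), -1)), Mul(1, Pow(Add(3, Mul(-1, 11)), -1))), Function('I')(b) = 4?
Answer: -40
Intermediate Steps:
Function('P')(z) = 2 (Function('P')(z) = Add(2, 0) = 2)
X = Rational(-35, 4) (X = Mul(-2, Add(Mul(9, Pow(2, -1)), Mul(1, Pow(Add(3, Mul(-1, 11)), -1)))) = Mul(-2, Add(Mul(9, Rational(1, 2)), Mul(1, Pow(Add(3, -11), -1)))) = Mul(-2, Add(Rational(9, 2), Mul(1, Pow(-8, -1)))) = Mul(-2, Add(Rational(9, 2), Mul(1, Rational(-1, 8)))) = Mul(-2, Add(Rational(9, 2), Rational(-1, 8))) = Mul(-2, Rational(35, 8)) = Rational(-35, 4) ≈ -8.7500)
Add(Mul(Function('I')(-4), X), Function('u')(-5)) = Add(Mul(4, Rational(-35, 4)), -5) = Add(-35, -5) = -40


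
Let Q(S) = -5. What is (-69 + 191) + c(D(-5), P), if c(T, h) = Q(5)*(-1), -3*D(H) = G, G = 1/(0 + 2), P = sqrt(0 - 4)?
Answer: 127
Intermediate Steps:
P = 2*I (P = sqrt(-4) = 2*I ≈ 2.0*I)
G = 1/2 ≈ 0.50000
D(H) = -1/6 (D(H) = -1/3*1/2 = -1/6)
c(T, h) = 5 (c(T, h) = -5*(-1) = 5)
(-69 + 191) + c(D(-5), P) = (-69 + 191) + 5 = 122 + 5 = 127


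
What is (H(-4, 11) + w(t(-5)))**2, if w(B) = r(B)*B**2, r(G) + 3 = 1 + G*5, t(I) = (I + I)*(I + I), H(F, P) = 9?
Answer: 24800489640081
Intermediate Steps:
t(I) = 4*I**2 (t(I) = (2*I)*(2*I) = 4*I**2)
r(G) = -2 + 5*G (r(G) = -3 + (1 + G*5) = -3 + (1 + 5*G) = -2 + 5*G)
w(B) = B**2*(-2 + 5*B) (w(B) = (-2 + 5*B)*B**2 = B**2*(-2 + 5*B))
(H(-4, 11) + w(t(-5)))**2 = (9 + (4*(-5)**2)**2*(-2 + 5*(4*(-5)**2)))**2 = (9 + (4*25)**2*(-2 + 5*(4*25)))**2 = (9 + 100**2*(-2 + 5*100))**2 = (9 + 10000*(-2 + 500))**2 = (9 + 10000*498)**2 = (9 + 4980000)**2 = 4980009**2 = 24800489640081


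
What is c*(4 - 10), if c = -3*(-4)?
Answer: -72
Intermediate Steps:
c = 12
c*(4 - 10) = 12*(4 - 10) = 12*(-6) = -72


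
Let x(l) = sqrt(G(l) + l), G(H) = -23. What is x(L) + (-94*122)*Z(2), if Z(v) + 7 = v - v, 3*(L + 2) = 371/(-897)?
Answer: 80276 + I*sqrt(20226154)/897 ≈ 80276.0 + 5.0138*I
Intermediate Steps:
L = -5753/2691 (L = -2 + (371/(-897))/3 = -2 + (371*(-1/897))/3 = -2 + (1/3)*(-371/897) = -2 - 371/2691 = -5753/2691 ≈ -2.1379)
x(l) = sqrt(-23 + l)
Z(v) = -7 (Z(v) = -7 + (v - v) = -7 + 0 = -7)
x(L) + (-94*122)*Z(2) = sqrt(-23 - 5753/2691) - 94*122*(-7) = sqrt(-67646/2691) - 11468*(-7) = I*sqrt(20226154)/897 + 80276 = 80276 + I*sqrt(20226154)/897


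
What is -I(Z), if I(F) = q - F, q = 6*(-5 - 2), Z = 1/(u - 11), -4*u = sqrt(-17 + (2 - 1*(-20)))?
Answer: 80926/1931 + 4*sqrt(5)/1931 ≈ 41.914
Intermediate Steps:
u = -sqrt(5)/4 (u = -sqrt(-17 + (2 - 1*(-20)))/4 = -sqrt(-17 + (2 + 20))/4 = -sqrt(-17 + 22)/4 = -sqrt(5)/4 ≈ -0.55902)
Z = 1/(-11 - sqrt(5)/4) (Z = 1/(-sqrt(5)/4 - 11) = 1/(-11 - sqrt(5)/4) ≈ -0.086513)
q = -42 (q = 6*(-7) = -42)
I(F) = -42 - F
-I(Z) = -(-42 - (-176/1931 + 4*sqrt(5)/1931)) = -(-42 + (176/1931 - 4*sqrt(5)/1931)) = -(-80926/1931 - 4*sqrt(5)/1931) = 80926/1931 + 4*sqrt(5)/1931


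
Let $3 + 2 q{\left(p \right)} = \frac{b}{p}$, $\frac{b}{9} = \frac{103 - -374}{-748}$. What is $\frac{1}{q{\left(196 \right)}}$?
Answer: $- \frac{293216}{444117} \approx -0.66022$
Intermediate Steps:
$b = - \frac{4293}{748}$ ($b = 9 \frac{103 - -374}{-748} = 9 \left(103 + 374\right) \left(- \frac{1}{748}\right) = 9 \cdot 477 \left(- \frac{1}{748}\right) = 9 \left(- \frac{477}{748}\right) = - \frac{4293}{748} \approx -5.7393$)
$q{\left(p \right)} = - \frac{3}{2} - \frac{4293}{1496 p}$ ($q{\left(p \right)} = - \frac{3}{2} + \frac{\left(- \frac{4293}{748}\right) \frac{1}{p}}{2} = - \frac{3}{2} - \frac{4293}{1496 p}$)
$\frac{1}{q{\left(196 \right)}} = \frac{1}{\frac{3}{1496} \cdot \frac{1}{196} \left(-1431 - 146608\right)} = \frac{1}{\frac{3}{1496} \cdot \frac{1}{196} \left(-148039\right)} = \frac{1}{- \frac{444117}{293216}} = - \frac{293216}{444117}$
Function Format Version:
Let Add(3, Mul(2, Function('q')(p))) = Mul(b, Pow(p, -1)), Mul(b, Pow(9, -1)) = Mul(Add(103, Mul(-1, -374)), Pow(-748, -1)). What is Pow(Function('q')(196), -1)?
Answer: Rational(-293216, 444117) ≈ -0.66022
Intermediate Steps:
b = Rational(-4293, 748) (b = Mul(9, Mul(Add(103, Mul(-1, -374)), Pow(-748, -1))) = Mul(9, Mul(Add(103, 374), Rational(-1, 748))) = Mul(9, Mul(477, Rational(-1, 748))) = Mul(9, Rational(-477, 748)) = Rational(-4293, 748) ≈ -5.7393)
Function('q')(p) = Add(Rational(-3, 2), Mul(Rational(-4293, 1496), Pow(p, -1))) (Function('q')(p) = Add(Rational(-3, 2), Mul(Rational(1, 2), Mul(Rational(-4293, 748), Pow(p, -1)))) = Add(Rational(-3, 2), Mul(Rational(-4293, 1496), Pow(p, -1))))
Pow(Function('q')(196), -1) = Pow(Mul(Rational(3, 1496), Pow(196, -1), Add(-1431, Mul(-748, 196))), -1) = Pow(Mul(Rational(3, 1496), Rational(1, 196), Add(-1431, -146608)), -1) = Pow(Mul(Rational(3, 1496), Rational(1, 196), -148039), -1) = Pow(Rational(-444117, 293216), -1) = Rational(-293216, 444117)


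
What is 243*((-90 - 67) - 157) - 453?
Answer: -76755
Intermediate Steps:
243*((-90 - 67) - 157) - 453 = 243*(-157 - 157) - 453 = 243*(-314) - 453 = -76302 - 453 = -76755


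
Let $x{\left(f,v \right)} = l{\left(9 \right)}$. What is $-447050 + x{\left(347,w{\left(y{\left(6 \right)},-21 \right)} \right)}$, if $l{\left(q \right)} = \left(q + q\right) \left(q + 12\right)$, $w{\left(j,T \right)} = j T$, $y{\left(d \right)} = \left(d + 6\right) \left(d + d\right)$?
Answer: $-446672$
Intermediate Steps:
$y{\left(d \right)} = 2 d \left(6 + d\right)$ ($y{\left(d \right)} = \left(6 + d\right) 2 d = 2 d \left(6 + d\right)$)
$w{\left(j,T \right)} = T j$
$l{\left(q \right)} = 2 q \left(12 + q\right)$
$x{\left(f,v \right)} = 378$ ($x{\left(f,v \right)} = 2 \cdot 9 \left(12 + 9\right) = 2 \cdot 9 \cdot 21 = 378$)
$-447050 + x{\left(347,w{\left(y{\left(6 \right)},-21 \right)} \right)} = -447050 + 378 = -446672$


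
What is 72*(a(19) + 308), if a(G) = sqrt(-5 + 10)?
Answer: 22176 + 72*sqrt(5) ≈ 22337.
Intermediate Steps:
a(G) = sqrt(5)
72*(a(19) + 308) = 72*(sqrt(5) + 308) = 72*(308 + sqrt(5)) = 22176 + 72*sqrt(5)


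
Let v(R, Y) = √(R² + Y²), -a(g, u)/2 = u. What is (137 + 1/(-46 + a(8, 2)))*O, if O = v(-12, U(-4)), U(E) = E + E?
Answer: 13698*√13/25 ≈ 1975.6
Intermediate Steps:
a(g, u) = -2*u
U(E) = 2*E
O = 4*√13 (O = √((-12)² + (2*(-4))²) = √(144 + (-8)²) = √(144 + 64) = √208 = 4*√13 ≈ 14.422)
(137 + 1/(-46 + a(8, 2)))*O = (137 + 1/(-46 - 2*2))*(4*√13) = (137 + 1/(-46 - 4))*(4*√13) = (137 + 1/(-50))*(4*√13) = (137 - 1/50)*(4*√13) = 6849*(4*√13)/50 = 13698*√13/25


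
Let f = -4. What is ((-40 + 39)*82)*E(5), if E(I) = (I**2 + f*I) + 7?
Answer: -984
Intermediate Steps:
E(I) = 7 + I**2 - 4*I (E(I) = (I**2 - 4*I) + 7 = 7 + I**2 - 4*I)
((-40 + 39)*82)*E(5) = ((-40 + 39)*82)*(7 + 5**2 - 4*5) = (-1*82)*(7 + 25 - 20) = -82*12 = -984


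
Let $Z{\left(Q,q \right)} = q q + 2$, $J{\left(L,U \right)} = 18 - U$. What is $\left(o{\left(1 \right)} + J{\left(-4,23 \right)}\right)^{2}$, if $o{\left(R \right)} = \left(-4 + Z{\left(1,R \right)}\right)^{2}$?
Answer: $16$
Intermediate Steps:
$Z{\left(Q,q \right)} = 2 + q^{2}$ ($Z{\left(Q,q \right)} = q^{2} + 2 = 2 + q^{2}$)
$o{\left(R \right)} = \left(-2 + R^{2}\right)^{2}$ ($o{\left(R \right)} = \left(-4 + \left(2 + R^{2}\right)\right)^{2} = \left(-2 + R^{2}\right)^{2}$)
$\left(o{\left(1 \right)} + J{\left(-4,23 \right)}\right)^{2} = \left(\left(-2 + 1^{2}\right)^{2} + \left(18 - 23\right)\right)^{2} = \left(\left(-2 + 1\right)^{2} + \left(18 - 23\right)\right)^{2} = \left(\left(-1\right)^{2} - 5\right)^{2} = \left(1 - 5\right)^{2} = \left(-4\right)^{2} = 16$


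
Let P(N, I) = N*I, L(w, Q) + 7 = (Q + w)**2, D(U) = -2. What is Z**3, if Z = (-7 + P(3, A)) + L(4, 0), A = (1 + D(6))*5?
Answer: -2197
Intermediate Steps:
L(w, Q) = -7 + (Q + w)**2
A = -5 (A = (1 - 2)*5 = -1*5 = -5)
P(N, I) = I*N
Z = -13 (Z = (-7 - 5*3) + (-7 + (0 + 4)**2) = (-7 - 15) + (-7 + 4**2) = -22 + (-7 + 16) = -22 + 9 = -13)
Z**3 = (-13)**3 = -2197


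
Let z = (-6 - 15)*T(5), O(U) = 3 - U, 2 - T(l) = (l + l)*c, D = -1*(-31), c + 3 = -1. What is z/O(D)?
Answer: 63/2 ≈ 31.500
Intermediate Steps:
c = -4 (c = -3 - 1 = -4)
D = 31
T(l) = 2 + 8*l (T(l) = 2 - (l + l)*(-4) = 2 - 2*l*(-4) = 2 - (-8)*l = 2 + 8*l)
z = -882 (z = (-6 - 15)*(2 + 8*5) = -21*(2 + 40) = -21*42 = -882)
z/O(D) = -882/(3 - 1*31) = -882/(3 - 31) = -882/(-28) = -882*(-1/28) = 63/2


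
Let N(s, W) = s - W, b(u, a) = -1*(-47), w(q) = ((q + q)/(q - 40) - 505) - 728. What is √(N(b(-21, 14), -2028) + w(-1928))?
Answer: √12768261/123 ≈ 29.051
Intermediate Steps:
w(q) = -1233 + 2*q/(-40 + q) (w(q) = ((2*q)/(-40 + q) - 505) - 728 = (2*q/(-40 + q) - 505) - 728 = (-505 + 2*q/(-40 + q)) - 728 = -1233 + 2*q/(-40 + q))
b(u, a) = 47
√(N(b(-21, 14), -2028) + w(-1928)) = √((47 - 1*(-2028)) + (49320 - 1231*(-1928))/(-40 - 1928)) = √((47 + 2028) + (49320 + 2373368)/(-1968)) = √(2075 - 1/1968*2422688) = √(2075 - 151418/123) = √(103807/123) = √12768261/123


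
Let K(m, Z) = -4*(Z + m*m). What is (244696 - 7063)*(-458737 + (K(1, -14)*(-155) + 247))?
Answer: -110867676150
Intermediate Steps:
K(m, Z) = -4*Z - 4*m**2 (K(m, Z) = -4*(Z + m**2) = -4*Z - 4*m**2)
(244696 - 7063)*(-458737 + (K(1, -14)*(-155) + 247)) = (244696 - 7063)*(-458737 + ((-4*(-14) - 4*1**2)*(-155) + 247)) = 237633*(-458737 + ((56 - 4*1)*(-155) + 247)) = 237633*(-458737 + ((56 - 4)*(-155) + 247)) = 237633*(-458737 + (52*(-155) + 247)) = 237633*(-458737 + (-8060 + 247)) = 237633*(-458737 - 7813) = 237633*(-466550) = -110867676150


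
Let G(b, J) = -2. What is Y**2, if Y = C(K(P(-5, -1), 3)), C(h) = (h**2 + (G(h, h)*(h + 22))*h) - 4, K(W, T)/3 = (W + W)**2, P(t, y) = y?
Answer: 456976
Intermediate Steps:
K(W, T) = 12*W**2 (K(W, T) = 3*(W + W)**2 = 3*(2*W)**2 = 3*(4*W**2) = 12*W**2)
C(h) = -4 + h**2 + h*(-44 - 2*h) (C(h) = (h**2 + (-2*(h + 22))*h) - 4 = (h**2 + (-2*(22 + h))*h) - 4 = (h**2 + (-44 - 2*h)*h) - 4 = (h**2 + h*(-44 - 2*h)) - 4 = -4 + h**2 + h*(-44 - 2*h))
Y = -676 (Y = -4 - (12*(-1)**2)**2 - 528*(-1)**2 = -4 - (12*1)**2 - 528 = -4 - 1*12**2 - 44*12 = -4 - 1*144 - 528 = -4 - 144 - 528 = -676)
Y**2 = (-676)**2 = 456976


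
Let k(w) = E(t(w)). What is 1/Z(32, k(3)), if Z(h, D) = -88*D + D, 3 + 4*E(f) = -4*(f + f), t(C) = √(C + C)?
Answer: -4/10875 + 32*√6/32625 ≈ 0.0020347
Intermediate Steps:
t(C) = √2*√C (t(C) = √(2*C) = √2*√C)
E(f) = -¾ - 2*f (E(f) = -¾ + (-4*(f + f))/4 = -¾ + (-8*f)/4 = -¾ - 2*f)
k(w) = -¾ - 2*√2*√w
Z(h, D) = -87*D
1/Z(32, k(3)) = 1/(-87*(-¾ - 2*√2*√3)) = 1/(-87*(-¾ - 2*√6)) = 1/(261/4 + 174*√6)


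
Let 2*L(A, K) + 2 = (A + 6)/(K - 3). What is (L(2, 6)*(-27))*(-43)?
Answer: 387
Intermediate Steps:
L(A, K) = -1 + (6 + A)/(2*(-3 + K)) (L(A, K) = -1 + ((A + 6)/(K - 3))/2 = -1 + ((6 + A)/(-3 + K))/2 = -1 + (6 + A)/(2*(-3 + K)))
(L(2, 6)*(-27))*(-43) = (((6 + (½)*2 - 1*6)/(-3 + 6))*(-27))*(-43) = (((6 + 1 - 6)/3)*(-27))*(-43) = (((⅓)*1)*(-27))*(-43) = ((⅓)*(-27))*(-43) = -9*(-43) = 387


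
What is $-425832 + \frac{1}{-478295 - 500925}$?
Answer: $- \frac{416983211041}{979220} \approx -4.2583 \cdot 10^{5}$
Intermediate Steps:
$-425832 + \frac{1}{-478295 - 500925} = -425832 + \frac{1}{-979220} = -425832 - \frac{1}{979220} = - \frac{416983211041}{979220}$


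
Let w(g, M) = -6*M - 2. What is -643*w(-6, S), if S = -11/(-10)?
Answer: 27649/5 ≈ 5529.8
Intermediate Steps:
S = 11/10 (S = -11*(-⅒) = 11/10 ≈ 1.1000)
w(g, M) = -2 - 6*M
-643*w(-6, S) = -643*(-2 - 6*11/10) = -643*(-2 - 33/5) = -643*(-43/5) = 27649/5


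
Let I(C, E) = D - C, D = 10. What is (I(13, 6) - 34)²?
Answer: 1369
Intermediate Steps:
I(C, E) = 10 - C
(I(13, 6) - 34)² = ((10 - 1*13) - 34)² = ((10 - 13) - 34)² = (-3 - 34)² = (-37)² = 1369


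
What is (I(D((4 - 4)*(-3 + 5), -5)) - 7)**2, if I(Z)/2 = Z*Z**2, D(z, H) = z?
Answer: 49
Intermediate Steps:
I(Z) = 2*Z**3 (I(Z) = 2*(Z*Z**2) = 2*Z**3)
(I(D((4 - 4)*(-3 + 5), -5)) - 7)**2 = (2*((4 - 4)*(-3 + 5))**3 - 7)**2 = (2*(0*2)**3 - 7)**2 = (2*0**3 - 7)**2 = (2*0 - 7)**2 = (0 - 7)**2 = (-7)**2 = 49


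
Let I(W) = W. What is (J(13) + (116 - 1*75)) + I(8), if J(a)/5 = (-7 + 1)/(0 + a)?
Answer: 607/13 ≈ 46.692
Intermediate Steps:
J(a) = -30/a (J(a) = 5*((-7 + 1)/(0 + a)) = 5*(-6/a) = -30/a)
(J(13) + (116 - 1*75)) + I(8) = (-30/13 + (116 - 1*75)) + 8 = (-30*1/13 + (116 - 75)) + 8 = (-30/13 + 41) + 8 = 503/13 + 8 = 607/13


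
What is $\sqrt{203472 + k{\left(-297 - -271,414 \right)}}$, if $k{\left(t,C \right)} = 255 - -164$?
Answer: $\sqrt{203891} \approx 451.54$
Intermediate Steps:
$k{\left(t,C \right)} = 419$ ($k{\left(t,C \right)} = 255 + 164 = 419$)
$\sqrt{203472 + k{\left(-297 - -271,414 \right)}} = \sqrt{203472 + 419} = \sqrt{203891}$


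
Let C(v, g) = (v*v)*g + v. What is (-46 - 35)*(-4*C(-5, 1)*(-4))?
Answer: -25920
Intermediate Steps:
C(v, g) = v + g*v² (C(v, g) = v²*g + v = g*v² + v = v + g*v²)
(-46 - 35)*(-4*C(-5, 1)*(-4)) = (-46 - 35)*(-(-20)*(1 + 1*(-5))*(-4)) = -81*(-(-20)*(1 - 5))*(-4) = -81*(-(-20)*(-4))*(-4) = -81*(-4*20)*(-4) = -(-6480)*(-4) = -81*320 = -25920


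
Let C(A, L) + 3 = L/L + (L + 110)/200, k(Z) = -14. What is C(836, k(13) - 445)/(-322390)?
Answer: 749/64478000 ≈ 1.1616e-5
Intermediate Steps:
C(A, L) = -29/20 + L/200 (C(A, L) = -3 + (L/L + (L + 110)/200) = -3 + (1 + (110 + L)*(1/200)) = -3 + (1 + (11/20 + L/200)) = -3 + (31/20 + L/200) = -29/20 + L/200)
C(836, k(13) - 445)/(-322390) = (-29/20 + (-14 - 445)/200)/(-322390) = (-29/20 + (1/200)*(-459))*(-1/322390) = (-29/20 - 459/200)*(-1/322390) = -749/200*(-1/322390) = 749/64478000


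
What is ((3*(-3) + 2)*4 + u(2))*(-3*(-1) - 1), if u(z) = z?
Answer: -52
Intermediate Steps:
((3*(-3) + 2)*4 + u(2))*(-3*(-1) - 1) = ((3*(-3) + 2)*4 + 2)*(-3*(-1) - 1) = ((-9 + 2)*4 + 2)*(3 - 1) = (-7*4 + 2)*2 = (-28 + 2)*2 = -26*2 = -52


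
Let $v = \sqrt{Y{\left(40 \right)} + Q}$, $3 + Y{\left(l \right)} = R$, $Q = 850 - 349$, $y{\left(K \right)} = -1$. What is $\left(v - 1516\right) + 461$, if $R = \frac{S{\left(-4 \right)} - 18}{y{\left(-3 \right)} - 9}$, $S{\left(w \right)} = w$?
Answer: $-1055 + \frac{\sqrt{12505}}{5} \approx -1032.6$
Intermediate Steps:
$Q = 501$ ($Q = 850 - 349 = 501$)
$R = \frac{11}{5}$ ($R = \frac{-4 - 18}{-1 - 9} = - \frac{22}{-10} = \left(-22\right) \left(- \frac{1}{10}\right) = \frac{11}{5} \approx 2.2$)
$Y{\left(l \right)} = - \frac{4}{5}$ ($Y{\left(l \right)} = -3 + \frac{11}{5} = - \frac{4}{5}$)
$v = \frac{\sqrt{12505}}{5}$ ($v = \sqrt{- \frac{4}{5} + 501} = \sqrt{\frac{2501}{5}} = \frac{\sqrt{12505}}{5} \approx 22.365$)
$\left(v - 1516\right) + 461 = \left(\frac{\sqrt{12505}}{5} - 1516\right) + 461 = \left(-1516 + \frac{\sqrt{12505}}{5}\right) + 461 = -1055 + \frac{\sqrt{12505}}{5}$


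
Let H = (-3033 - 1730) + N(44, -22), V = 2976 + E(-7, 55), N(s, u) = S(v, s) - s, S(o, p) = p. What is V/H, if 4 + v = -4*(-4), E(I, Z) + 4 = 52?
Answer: -3024/4763 ≈ -0.63489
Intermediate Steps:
E(I, Z) = 48 (E(I, Z) = -4 + 52 = 48)
v = 12 (v = -4 - 4*(-4) = -4 + 16 = 12)
N(s, u) = 0 (N(s, u) = s - s = 0)
V = 3024 (V = 2976 + 48 = 3024)
H = -4763 (H = (-3033 - 1730) + 0 = -4763 + 0 = -4763)
V/H = 3024/(-4763) = 3024*(-1/4763) = -3024/4763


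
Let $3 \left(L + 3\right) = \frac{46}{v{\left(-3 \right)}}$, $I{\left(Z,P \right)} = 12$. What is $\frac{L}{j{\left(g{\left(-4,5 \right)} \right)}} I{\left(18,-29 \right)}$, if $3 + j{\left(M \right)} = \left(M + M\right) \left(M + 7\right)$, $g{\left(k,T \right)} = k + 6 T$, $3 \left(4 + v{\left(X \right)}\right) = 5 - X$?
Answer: $- \frac{58}{571} \approx -0.10158$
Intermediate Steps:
$v{\left(X \right)} = - \frac{7}{3} - \frac{X}{3}$ ($v{\left(X \right)} = -4 + \frac{5 - X}{3} = -4 - \left(- \frac{5}{3} + \frac{X}{3}\right) = - \frac{7}{3} - \frac{X}{3}$)
$L = - \frac{29}{2}$ ($L = -3 + \frac{46 \frac{1}{- \frac{7}{3} - -1}}{3} = -3 + \frac{46 \frac{1}{- \frac{7}{3} + 1}}{3} = -3 + \frac{46 \frac{1}{- \frac{4}{3}}}{3} = -3 + \frac{46 \left(- \frac{3}{4}\right)}{3} = -3 + \frac{1}{3} \left(- \frac{69}{2}\right) = -3 - \frac{23}{2} = - \frac{29}{2} \approx -14.5$)
$j{\left(M \right)} = -3 + 2 M \left(7 + M\right)$ ($j{\left(M \right)} = -3 + \left(M + M\right) \left(M + 7\right) = -3 + 2 M \left(7 + M\right)$)
$\frac{L}{j{\left(g{\left(-4,5 \right)} \right)}} I{\left(18,-29 \right)} = - \frac{29}{2 \left(-3 + 2 \left(-4 + 6 \cdot 5\right)^{2} + 14 \left(-4 + 6 \cdot 5\right)\right)} 12 = - \frac{29}{2 \left(-3 + 2 \left(-4 + 30\right)^{2} + 14 \left(-4 + 30\right)\right)} 12 = - \frac{29}{2 \left(-3 + 2 \cdot 26^{2} + 14 \cdot 26\right)} 12 = - \frac{29}{2 \left(-3 + 2 \cdot 676 + 364\right)} 12 = - \frac{29}{2 \left(-3 + 1352 + 364\right)} 12 = - \frac{29}{2 \cdot 1713} \cdot 12 = \left(- \frac{29}{2}\right) \frac{1}{1713} \cdot 12 = \left(- \frac{29}{3426}\right) 12 = - \frac{58}{571}$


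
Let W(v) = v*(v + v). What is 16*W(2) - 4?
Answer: 124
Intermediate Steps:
W(v) = 2*v**2 (W(v) = v*(2*v) = 2*v**2)
16*W(2) - 4 = 16*(2*2**2) - 4 = 16*(2*4) - 4 = 16*8 - 4 = 128 - 4 = 124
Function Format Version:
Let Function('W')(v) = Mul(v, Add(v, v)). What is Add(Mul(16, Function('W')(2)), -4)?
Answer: 124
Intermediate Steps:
Function('W')(v) = Mul(2, Pow(v, 2)) (Function('W')(v) = Mul(v, Mul(2, v)) = Mul(2, Pow(v, 2)))
Add(Mul(16, Function('W')(2)), -4) = Add(Mul(16, Mul(2, Pow(2, 2))), -4) = Add(Mul(16, Mul(2, 4)), -4) = Add(Mul(16, 8), -4) = Add(128, -4) = 124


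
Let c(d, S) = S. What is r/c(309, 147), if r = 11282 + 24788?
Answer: 36070/147 ≈ 245.37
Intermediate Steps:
r = 36070
r/c(309, 147) = 36070/147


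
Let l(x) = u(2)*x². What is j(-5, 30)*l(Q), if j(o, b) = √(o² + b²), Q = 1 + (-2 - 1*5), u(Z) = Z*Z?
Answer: 720*√37 ≈ 4379.6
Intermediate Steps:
u(Z) = Z²
Q = -6 (Q = 1 + (-2 - 5) = 1 - 7 = -6)
j(o, b) = √(b² + o²)
l(x) = 4*x² (l(x) = 2²*x² = 4*x²)
j(-5, 30)*l(Q) = √(30² + (-5)²)*(4*(-6)²) = √(900 + 25)*(4*36) = √925*144 = (5*√37)*144 = 720*√37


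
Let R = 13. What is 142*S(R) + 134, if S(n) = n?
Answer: 1980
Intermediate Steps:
142*S(R) + 134 = 142*13 + 134 = 1846 + 134 = 1980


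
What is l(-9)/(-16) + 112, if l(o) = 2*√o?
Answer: 112 - 3*I/8 ≈ 112.0 - 0.375*I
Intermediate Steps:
l(-9)/(-16) + 112 = (2*√(-9))/(-16) + 112 = (2*(3*I))*(-1/16) + 112 = (6*I)*(-1/16) + 112 = -3*I/8 + 112 = 112 - 3*I/8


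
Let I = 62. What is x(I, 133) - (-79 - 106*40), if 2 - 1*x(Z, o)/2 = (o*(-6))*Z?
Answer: 103275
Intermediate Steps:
x(Z, o) = 4 + 12*Z*o (x(Z, o) = 4 - 2*o*(-6)*Z = 4 - 2*(-6*o)*Z = 4 - (-12)*Z*o = 4 + 12*Z*o)
x(I, 133) - (-79 - 106*40) = (4 + 12*62*133) - (-79 - 106*40) = (4 + 98952) - (-79 - 4240) = 98956 - 1*(-4319) = 98956 + 4319 = 103275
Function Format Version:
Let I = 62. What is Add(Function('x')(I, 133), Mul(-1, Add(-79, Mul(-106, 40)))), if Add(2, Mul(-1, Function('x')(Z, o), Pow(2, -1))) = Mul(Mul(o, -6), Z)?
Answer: 103275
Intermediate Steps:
Function('x')(Z, o) = Add(4, Mul(12, Z, o)) (Function('x')(Z, o) = Add(4, Mul(-2, Mul(Mul(o, -6), Z))) = Add(4, Mul(-2, Mul(Mul(-6, o), Z))) = Add(4, Mul(-2, Mul(-6, Z, o))) = Add(4, Mul(12, Z, o)))
Add(Function('x')(I, 133), Mul(-1, Add(-79, Mul(-106, 40)))) = Add(Add(4, Mul(12, 62, 133)), Mul(-1, Add(-79, Mul(-106, 40)))) = Add(Add(4, 98952), Mul(-1, Add(-79, -4240))) = Add(98956, Mul(-1, -4319)) = Add(98956, 4319) = 103275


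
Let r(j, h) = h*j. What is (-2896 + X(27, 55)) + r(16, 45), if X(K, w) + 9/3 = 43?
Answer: -2136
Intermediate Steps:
X(K, w) = 40 (X(K, w) = -3 + 43 = 40)
(-2896 + X(27, 55)) + r(16, 45) = (-2896 + 40) + 45*16 = -2856 + 720 = -2136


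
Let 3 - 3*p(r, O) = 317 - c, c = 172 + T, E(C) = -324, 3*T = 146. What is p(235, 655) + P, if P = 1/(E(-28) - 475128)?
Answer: -14791841/475452 ≈ -31.111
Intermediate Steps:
T = 146/3 (T = (⅓)*146 = 146/3 ≈ 48.667)
c = 662/3 (c = 172 + 146/3 = 662/3 ≈ 220.67)
P = -1/475452 (P = 1/(-324 - 475128) = 1/(-475452) = -1/475452 ≈ -2.1033e-6)
p(r, O) = -280/9 (p(r, O) = 1 - (317 - 1*662/3)/3 = 1 - (317 - 662/3)/3 = 1 - ⅓*289/3 = 1 - 289/9 = -280/9)
p(235, 655) + P = -280/9 - 1/475452 = -14791841/475452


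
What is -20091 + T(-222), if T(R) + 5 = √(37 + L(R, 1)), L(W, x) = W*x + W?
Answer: -20096 + I*√407 ≈ -20096.0 + 20.174*I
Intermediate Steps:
L(W, x) = W + W*x
T(R) = -5 + √(37 + 2*R) (T(R) = -5 + √(37 + R*(1 + 1)) = -5 + √(37 + R*2) = -5 + √(37 + 2*R))
-20091 + T(-222) = -20091 + (-5 + √(37 + 2*(-222))) = -20091 + (-5 + √(37 - 444)) = -20091 + (-5 + √(-407)) = -20091 + (-5 + I*√407) = -20096 + I*√407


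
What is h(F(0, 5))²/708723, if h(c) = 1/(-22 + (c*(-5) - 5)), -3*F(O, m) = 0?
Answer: 1/516659067 ≈ 1.9355e-9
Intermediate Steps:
F(O, m) = 0 (F(O, m) = -⅓*0 = 0)
h(c) = 1/(-27 - 5*c) (h(c) = 1/(-22 + (-5*c - 5)) = 1/(-22 + (-5 - 5*c)) = 1/(-27 - 5*c))
h(F(0, 5))²/708723 = (-1/(27 + 5*0))²/708723 = (-1/(27 + 0))²*(1/708723) = (-1/27)²*(1/708723) = (1/729)*(1/708723) = 1/516659067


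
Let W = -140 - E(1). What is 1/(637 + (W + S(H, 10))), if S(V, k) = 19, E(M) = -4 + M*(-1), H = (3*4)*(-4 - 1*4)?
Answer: 1/521 ≈ 0.0019194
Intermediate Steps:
H = -96 (H = 12*(-4 - 4) = 12*(-8) = -96)
E(M) = -4 - M
W = -135 (W = -140 - (-4 - 1*1) = -140 - (-4 - 1) = -140 - 1*(-5) = -140 + 5 = -135)
1/(637 + (W + S(H, 10))) = 1/(637 + (-135 + 19)) = 1/(637 - 116) = 1/521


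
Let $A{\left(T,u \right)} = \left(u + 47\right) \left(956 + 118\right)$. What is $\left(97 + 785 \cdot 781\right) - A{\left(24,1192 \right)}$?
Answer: $-717504$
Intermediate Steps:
$A{\left(T,u \right)} = 50478 + 1074 u$ ($A{\left(T,u \right)} = \left(47 + u\right) 1074 = 50478 + 1074 u$)
$\left(97 + 785 \cdot 781\right) - A{\left(24,1192 \right)} = \left(97 + 785 \cdot 781\right) - \left(50478 + 1074 \cdot 1192\right) = \left(97 + 613085\right) - \left(50478 + 1280208\right) = 613182 - 1330686 = -717504$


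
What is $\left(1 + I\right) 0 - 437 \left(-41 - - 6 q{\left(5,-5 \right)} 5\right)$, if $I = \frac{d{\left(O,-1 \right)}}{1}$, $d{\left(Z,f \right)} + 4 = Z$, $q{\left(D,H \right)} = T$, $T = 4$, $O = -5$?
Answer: $-34523$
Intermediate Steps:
$q{\left(D,H \right)} = 4$
$d{\left(Z,f \right)} = -4 + Z$
$I = -9$ ($I = \frac{-4 - 5}{1} = \left(-9\right) 1 = -9$)
$\left(1 + I\right) 0 - 437 \left(-41 - - 6 q{\left(5,-5 \right)} 5\right) = \left(1 - 9\right) 0 - 437 \left(-41 - \left(-6\right) 4 \cdot 5\right) = \left(-8\right) 0 - 437 \left(-41 - \left(-24\right) 5\right) = 0 - 437 \left(-41 - -120\right) = 0 - 437 \left(-41 + 120\right) = 0 - 34523 = -34523$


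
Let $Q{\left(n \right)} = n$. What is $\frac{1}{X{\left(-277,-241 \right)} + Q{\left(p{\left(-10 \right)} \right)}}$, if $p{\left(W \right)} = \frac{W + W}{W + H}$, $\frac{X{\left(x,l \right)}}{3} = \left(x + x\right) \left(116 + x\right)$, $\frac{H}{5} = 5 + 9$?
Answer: $\frac{3}{802745} \approx 3.7372 \cdot 10^{-6}$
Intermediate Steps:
$H = 70$ ($H = 5 \left(5 + 9\right) = 5 \cdot 14 = 70$)
$X{\left(x,l \right)} = 6 x \left(116 + x\right)$ ($X{\left(x,l \right)} = 3 \left(x + x\right) \left(116 + x\right) = 3 \cdot 2 x \left(116 + x\right) = 6 x \left(116 + x\right)$)
$p{\left(W \right)} = \frac{2 W}{70 + W}$ ($p{\left(W \right)} = \frac{W + W}{W + 70} = \frac{2 W}{70 + W}$)
$\frac{1}{X{\left(-277,-241 \right)} + Q{\left(p{\left(-10 \right)} \right)}} = \frac{1}{6 \left(-277\right) \left(116 - 277\right) + 2 \left(-10\right) \frac{1}{70 - 10}} = \frac{1}{6 \left(-277\right) \left(-161\right) + 2 \left(-10\right) \frac{1}{60}} = \frac{1}{267582 + 2 \left(-10\right) \frac{1}{60}} = \frac{1}{267582 - \frac{1}{3}} = \frac{1}{\frac{802745}{3}} = \frac{3}{802745}$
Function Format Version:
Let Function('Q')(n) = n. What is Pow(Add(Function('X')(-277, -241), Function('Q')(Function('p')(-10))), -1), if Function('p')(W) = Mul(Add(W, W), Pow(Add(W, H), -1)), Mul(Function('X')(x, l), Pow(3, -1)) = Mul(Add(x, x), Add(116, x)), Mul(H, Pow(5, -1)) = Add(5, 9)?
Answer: Rational(3, 802745) ≈ 3.7372e-6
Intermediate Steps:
H = 70 (H = Mul(5, Add(5, 9)) = Mul(5, 14) = 70)
Function('X')(x, l) = Mul(6, x, Add(116, x)) (Function('X')(x, l) = Mul(3, Mul(Add(x, x), Add(116, x))) = Mul(3, Mul(Mul(2, x), Add(116, x))) = Mul(3, Mul(2, x, Add(116, x))) = Mul(6, x, Add(116, x)))
Function('p')(W) = Mul(2, W, Pow(Add(70, W), -1)) (Function('p')(W) = Mul(Add(W, W), Pow(Add(W, 70), -1)) = Mul(Mul(2, W), Pow(Add(70, W), -1)) = Mul(2, W, Pow(Add(70, W), -1)))
Pow(Add(Function('X')(-277, -241), Function('Q')(Function('p')(-10))), -1) = Pow(Add(Mul(6, -277, Add(116, -277)), Mul(2, -10, Pow(Add(70, -10), -1))), -1) = Pow(Add(Mul(6, -277, -161), Mul(2, -10, Pow(60, -1))), -1) = Pow(Add(267582, Mul(2, -10, Rational(1, 60))), -1) = Pow(Add(267582, Rational(-1, 3)), -1) = Pow(Rational(802745, 3), -1) = Rational(3, 802745)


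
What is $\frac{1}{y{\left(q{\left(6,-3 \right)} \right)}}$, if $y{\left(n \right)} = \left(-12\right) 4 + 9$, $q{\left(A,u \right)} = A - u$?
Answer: $- \frac{1}{39} \approx -0.025641$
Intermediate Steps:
$y{\left(n \right)} = -39$ ($y{\left(n \right)} = -48 + 9 = -39$)
$\frac{1}{y{\left(q{\left(6,-3 \right)} \right)}} = \frac{1}{-39} = - \frac{1}{39}$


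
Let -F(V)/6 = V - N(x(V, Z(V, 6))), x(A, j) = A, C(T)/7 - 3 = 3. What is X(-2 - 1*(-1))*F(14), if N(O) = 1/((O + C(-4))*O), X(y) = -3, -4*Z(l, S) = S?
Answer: 98775/392 ≈ 251.98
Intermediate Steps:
C(T) = 42 (C(T) = 21 + 7*3 = 21 + 21 = 42)
Z(l, S) = -S/4
N(O) = 1/(O*(42 + O)) (N(O) = 1/((O + 42)*O) = 1/((42 + O)*O) = 1/(O*(42 + O)))
F(V) = -6*V + 6/(V*(42 + V)) (F(V) = -6*(V - 1/(V*(42 + V))) = -6*V + 6/(V*(42 + V)))
X(-2 - 1*(-1))*F(14) = -18*(1 - 1*14**2*(42 + 14))/(14*(42 + 14)) = -18*(1 - 1*196*56)/(14*56) = -18*(1 - 10976)/(14*56) = -18*(-10975)/(14*56) = -3*(-32925/392) = 98775/392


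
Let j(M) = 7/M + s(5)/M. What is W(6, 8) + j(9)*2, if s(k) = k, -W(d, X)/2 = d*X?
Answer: -280/3 ≈ -93.333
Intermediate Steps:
W(d, X) = -2*X*d (W(d, X) = -2*d*X = -2*X*d)
j(M) = 12/M (j(M) = 7/M + 5/M = 12/M)
W(6, 8) + j(9)*2 = -2*8*6 + (12/9)*2 = -96 + (12*(⅑))*2 = -96 + (4/3)*2 = -96 + 8/3 = -280/3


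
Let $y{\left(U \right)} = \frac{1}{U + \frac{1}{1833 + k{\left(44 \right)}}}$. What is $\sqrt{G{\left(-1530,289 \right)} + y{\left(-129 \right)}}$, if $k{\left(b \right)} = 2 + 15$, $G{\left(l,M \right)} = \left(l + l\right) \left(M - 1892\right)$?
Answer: $\frac{\sqrt{279366409371540530}}{238649} \approx 2214.8$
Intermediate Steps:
$G{\left(l,M \right)} = 2 l \left(-1892 + M\right)$
$k{\left(b \right)} = 17$
$y{\left(U \right)} = \frac{1}{\frac{1}{1850} + U}$ ($y{\left(U \right)} = \frac{1}{U + \frac{1}{1833 + 17}} = \frac{1}{U + \frac{1}{1850}} = \frac{1}{\frac{1}{1850} + U}$)
$\sqrt{G{\left(-1530,289 \right)} + y{\left(-129 \right)}} = \sqrt{2 \left(-1530\right) \left(-1892 + 289\right) + \frac{1850}{1 + 1850 \left(-129\right)}} = \sqrt{2 \left(-1530\right) \left(-1603\right) + \frac{1850}{1 - 238650}} = \sqrt{4905180 + \frac{1850}{-238649}} = \sqrt{4905180 + 1850 \left(- \frac{1}{238649}\right)} = \sqrt{4905180 - \frac{1850}{238649}} = \sqrt{\frac{1170616299970}{238649}} = \frac{\sqrt{279366409371540530}}{238649}$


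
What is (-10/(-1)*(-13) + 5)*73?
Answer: -9125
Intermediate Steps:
(-10/(-1)*(-13) + 5)*73 = (-10*(-1)*(-13) + 5)*73 = (10*(-13) + 5)*73 = (-130 + 5)*73 = -125*73 = -9125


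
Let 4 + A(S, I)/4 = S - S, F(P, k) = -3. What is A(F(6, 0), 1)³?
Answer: -4096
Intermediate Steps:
A(S, I) = -16 (A(S, I) = -16 + 4*(S - S) = -16 + 4*0 = -16 + 0 = -16)
A(F(6, 0), 1)³ = (-16)³ = -4096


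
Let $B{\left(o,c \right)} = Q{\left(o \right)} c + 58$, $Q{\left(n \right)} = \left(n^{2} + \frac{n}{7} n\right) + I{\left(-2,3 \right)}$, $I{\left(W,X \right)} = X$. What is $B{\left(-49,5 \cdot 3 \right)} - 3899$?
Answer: $37364$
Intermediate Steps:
$Q{\left(n \right)} = 3 + \frac{8 n^{2}}{7}$ ($Q{\left(n \right)} = \left(n^{2} + \frac{n}{7} n\right) + 3 = \left(n^{2} + \frac{n^{2}}{7}\right) + 3 = \frac{8 n^{2}}{7} + 3 = 3 + \frac{8 n^{2}}{7}$)
$B{\left(o,c \right)} = 58 + c \left(3 + \frac{8 o^{2}}{7}\right)$ ($B{\left(o,c \right)} = \left(3 + \frac{8 o^{2}}{7}\right) c + 58 = c \left(3 + \frac{8 o^{2}}{7}\right) + 58 = 58 + c \left(3 + \frac{8 o^{2}}{7}\right)$)
$B{\left(-49,5 \cdot 3 \right)} - 3899 = \left(58 + \frac{5 \cdot 3 \left(21 + 8 \left(-49\right)^{2}\right)}{7}\right) - 3899 = \left(58 + \frac{1}{7} \cdot 15 \left(21 + 8 \cdot 2401\right)\right) - 3899 = \left(58 + \frac{1}{7} \cdot 15 \left(21 + 19208\right)\right) - 3899 = \left(58 + \frac{1}{7} \cdot 15 \cdot 19229\right) - 3899 = \left(58 + 41205\right) - 3899 = 41263 - 3899 = 37364$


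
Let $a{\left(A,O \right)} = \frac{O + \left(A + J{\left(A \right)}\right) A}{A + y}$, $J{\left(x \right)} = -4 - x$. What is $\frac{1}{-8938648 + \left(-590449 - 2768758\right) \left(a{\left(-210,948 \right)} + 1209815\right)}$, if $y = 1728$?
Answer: $- \frac{253}{1028200073747995} \approx -2.4606 \cdot 10^{-13}$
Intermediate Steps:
$a{\left(A,O \right)} = \frac{O - 4 A}{1728 + A}$ ($a{\left(A,O \right)} = \frac{O + \left(A - \left(4 + A\right)\right) A}{A + 1728} = \frac{O - 4 A}{1728 + A}$)
$\frac{1}{-8938648 + \left(-590449 - 2768758\right) \left(a{\left(-210,948 \right)} + 1209815\right)} = \frac{1}{-8938648 + \left(-590449 - 2768758\right) \left(\frac{948 - -840}{1728 - 210} + 1209815\right)} = \frac{1}{-8938648 - 3359207 \left(\frac{948 + 840}{1518} + 1209815\right)} = \frac{1}{-8938648 - 3359207 \left(\frac{1}{1518} \cdot 1788 + 1209815\right)} = \frac{1}{-8938648 - 3359207 \left(\frac{298}{253} + 1209815\right)} = \frac{1}{-8938648 - \frac{1028197812270051}{253}} = \frac{1}{- \frac{1028200073747995}{253}} = - \frac{253}{1028200073747995}$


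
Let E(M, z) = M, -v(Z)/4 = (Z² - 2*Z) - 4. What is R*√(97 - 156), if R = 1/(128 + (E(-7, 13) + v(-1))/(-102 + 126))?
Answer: 8*I*√59/1023 ≈ 0.060068*I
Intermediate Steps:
v(Z) = 16 - 4*Z² + 8*Z (v(Z) = -4*((Z² - 2*Z) - 4) = -4*(-4 + Z² - 2*Z) = 16 - 4*Z² + 8*Z)
R = 8/1023 (R = 1/(128 + (-7 + (16 - 4*(-1)² + 8*(-1)))/(-102 + 126)) = 1/(128 + (-7 + (16 - 4*1 - 8))/24) = 1/(128 + (-7 + (16 - 4 - 8))*(1/24)) = 1/(128 + (-7 + 4)*(1/24)) = 1/(128 - 3*1/24) = 1/(128 - ⅛) = 1/(1023/8) = 8/1023 ≈ 0.0078201)
R*√(97 - 156) = 8*√(97 - 156)/1023 = 8*√(-59)/1023 = 8*(I*√59)/1023 = 8*I*√59/1023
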